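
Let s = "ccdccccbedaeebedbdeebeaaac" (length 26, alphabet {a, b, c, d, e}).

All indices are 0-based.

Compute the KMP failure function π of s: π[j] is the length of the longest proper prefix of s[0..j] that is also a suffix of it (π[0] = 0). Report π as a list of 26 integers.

π[0] = 0
j=1 s[j]='c': π[1]=1 (border 'c')
j=2 s[j]='d': k: 1→0; π[2]=0 (border '')
j=3 s[j]='c': π[3]=1 (border 'c')
j=4 s[j]='c': π[4]=2 (border 'cc')
j=5 s[j]='c': k: 2→1; π[5]=2 (border 'cc')
j=6 s[j]='c': k: 2→1; π[6]=2 (border 'cc')
j=7 s[j]='b': k: 2→1→0; π[7]=0 (border '')
j=8 s[j]='e': π[8]=0 (border '')
j=9 s[j]='d': π[9]=0 (border '')
j=10 s[j]='a': π[10]=0 (border '')
j=11 s[j]='e': π[11]=0 (border '')
j=12 s[j]='e': π[12]=0 (border '')
j=13 s[j]='b': π[13]=0 (border '')
j=14 s[j]='e': π[14]=0 (border '')
j=15 s[j]='d': π[15]=0 (border '')
j=16 s[j]='b': π[16]=0 (border '')
j=17 s[j]='d': π[17]=0 (border '')
j=18 s[j]='e': π[18]=0 (border '')
j=19 s[j]='e': π[19]=0 (border '')
j=20 s[j]='b': π[20]=0 (border '')
j=21 s[j]='e': π[21]=0 (border '')
j=22 s[j]='a': π[22]=0 (border '')
j=23 s[j]='a': π[23]=0 (border '')
j=24 s[j]='a': π[24]=0 (border '')
j=25 s[j]='c': π[25]=1 (border 'c')

[0, 1, 0, 1, 2, 2, 2, 0, 0, 0, 0, 0, 0, 0, 0, 0, 0, 0, 0, 0, 0, 0, 0, 0, 0, 1]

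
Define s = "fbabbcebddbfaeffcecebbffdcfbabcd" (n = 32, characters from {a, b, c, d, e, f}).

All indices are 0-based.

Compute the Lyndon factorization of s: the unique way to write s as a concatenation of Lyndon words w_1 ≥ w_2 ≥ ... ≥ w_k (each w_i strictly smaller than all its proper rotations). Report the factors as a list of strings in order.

["f", "b", "abbcebddbfaeffcecebbffdcfbabcd"]

emit factor 1: 'f' (i=0, period=1)
emit factor 2: 'b' (i=1, period=1)
emit factor 3: 'abbcebddbfaeffcecebbffdcfbabcd' (i=2, period=30)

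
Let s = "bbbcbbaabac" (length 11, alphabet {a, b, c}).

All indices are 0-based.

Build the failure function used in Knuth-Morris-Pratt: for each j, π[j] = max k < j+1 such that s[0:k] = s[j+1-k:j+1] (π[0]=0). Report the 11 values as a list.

[0, 1, 2, 0, 1, 2, 0, 0, 1, 0, 0]

π[0] = 0
j=1 s[j]='b': π[1]=1 (border 'b')
j=2 s[j]='b': π[2]=2 (border 'bb')
j=3 s[j]='c': k: 2→1→0; π[3]=0 (border '')
j=4 s[j]='b': π[4]=1 (border 'b')
j=5 s[j]='b': π[5]=2 (border 'bb')
j=6 s[j]='a': k: 2→1→0; π[6]=0 (border '')
j=7 s[j]='a': π[7]=0 (border '')
j=8 s[j]='b': π[8]=1 (border 'b')
j=9 s[j]='a': k: 1→0; π[9]=0 (border '')
j=10 s[j]='c': π[10]=0 (border '')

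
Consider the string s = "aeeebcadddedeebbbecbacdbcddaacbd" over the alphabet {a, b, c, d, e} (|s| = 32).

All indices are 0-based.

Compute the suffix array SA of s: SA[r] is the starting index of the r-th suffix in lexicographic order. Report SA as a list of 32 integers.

rank | idx | suffix
   0 |  27 | aacbd
   1 |  28 | acbd
   2 |  20 | acdbcddaacbd
   3 |   6 | adddedeebbbecbacdbcddaacbd
   4 |   0 | aeeebcadddedeebbbecbacdbcddaacbd
   5 |  19 | bacdbcddaacbd
   6 |  14 | bbbecbacdbcddaacbd
   7 |  15 | bbecbacdbcddaacbd
   8 |   4 | bcadddedeebbbecbacdbcddaacbd
   9 |  23 | bcddaacbd
  10 |  30 | bd
  11 |  16 | becbacdbcddaacbd
  12 |   5 | cadddedeebbbecbacdbcddaacbd
  13 |  18 | cbacdbcddaacbd
  14 |  29 | cbd
  15 |  21 | cdbcddaacbd
  16 |  24 | cddaacbd
  17 |  31 | d
  18 |  26 | daacbd
  19 |  22 | dbcddaacbd
  20 |  25 | ddaacbd
  21 |   7 | dddedeebbbecbacdbcddaacbd
  22 |   8 | ddedeebbbecbacdbcddaacbd
  23 |   9 | dedeebbbecbacdbcddaacbd
  24 |  11 | deebbbecbacdbcddaacbd
  25 |  13 | ebbbecbacdbcddaacbd
  26 |   3 | ebcadddedeebbbecbacdbcddaacbd
  27 |  17 | ecbacdbcddaacbd
  28 |  10 | edeebbbecbacdbcddaacbd
  29 |  12 | eebbbecbacdbcddaacbd
  30 |   2 | eebcadddedeebbbecbacdbcddaacbd
  31 |   1 | eeebcadddedeebbbecbacdbcddaacbd

[27, 28, 20, 6, 0, 19, 14, 15, 4, 23, 30, 16, 5, 18, 29, 21, 24, 31, 26, 22, 25, 7, 8, 9, 11, 13, 3, 17, 10, 12, 2, 1]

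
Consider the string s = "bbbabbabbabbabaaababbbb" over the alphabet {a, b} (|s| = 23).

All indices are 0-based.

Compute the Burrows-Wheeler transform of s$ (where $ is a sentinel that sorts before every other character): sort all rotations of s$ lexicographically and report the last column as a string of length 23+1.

bbababbbbbabbbbabaaabb$a

rank  rotation                  last
    0  $bbbabbabbabbabaaababbbb  b
    1  aaababbbb$bbbabbabbabbab  b
    2  aababbbb$bbbabbabbabbaba  a
    3  abaaababbbb$bbbabbabbabb  b
    4  ababbbb$bbbabbabbabbabaa  a
    5  abbabaaababbbb$bbbabbabb  b
    6  abbabbabaaababbbb$bbbabb  b
    7  abbabbabbabaaababbbb$bbb  b
    8  abbbb$bbbabbabbabbabaaab  b
    9  b$bbbabbabbabbabaaababbb  b
   10  baaababbbb$bbbabbabbabba  a
   11  babaaababbbb$bbbabbabbab  b
   12  babbabaaababbbb$bbbabbab  b
   13  babbabbabaaababbbb$bbbab  b
   14  babbabbabbabaaababbbb$bb  b
   15  babbbb$bbbabbabbabbabaaa  a
   16  bb$bbbabbabbabbabaaababb  b
   17  bbabaaababbbb$bbbabbabba  a
   18  bbabbabaaababbbb$bbbabba  a
   19  bbabbabbabaaababbbb$bbba  a
   20  bbabbabbabbabaaababbbb$b  b
   21  bbb$bbbabbabbabbabaaabab  b
   22  bbbabbabbabbabaaababbbb$  $
   23  bbbb$bbbabbabbabbabaaaba  a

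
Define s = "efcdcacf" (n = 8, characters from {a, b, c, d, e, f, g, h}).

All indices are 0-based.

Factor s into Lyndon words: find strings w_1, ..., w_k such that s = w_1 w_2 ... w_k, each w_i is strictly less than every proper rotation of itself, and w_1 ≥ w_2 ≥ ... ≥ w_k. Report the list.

["ef", "cd", "c", "acf"]

emit factor 1: 'ef' (i=0, period=2)
emit factor 2: 'cd' (i=2, period=2)
emit factor 3: 'c' (i=4, period=1)
emit factor 4: 'acf' (i=5, period=3)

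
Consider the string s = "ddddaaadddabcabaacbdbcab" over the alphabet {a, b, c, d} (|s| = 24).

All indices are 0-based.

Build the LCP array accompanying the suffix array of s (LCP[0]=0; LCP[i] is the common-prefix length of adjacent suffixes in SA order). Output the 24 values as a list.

[0, 2, 2, 1, 2, 2, 1, 1, 0, 1, 1, 4, 1, 0, 3, 1, 0, 2, 1, 1, 3, 2, 4, 3]

sorted suffixes:
  #0 SA[0]=4  'aaadddabcabaacbdbcab'
  #1 SA[1]=15  'aacbdbcab'
  #2 SA[2]=5  'aadddabcabaacbdbcab'
  #3 SA[3]=22  'ab'
  #4 SA[4]=13  'abaacbdbcab'
  #5 SA[5]=10  'abcabaacbdbcab'
  #6 SA[6]=16  'acbdbcab'
  #7 SA[7]=6  'adddabcabaacbdbcab'
  #8 SA[8]=23  'b'
  #9 SA[9]=14  'baacbdbcab'
  #10 SA[10]=20  'bcab'
  #11 SA[11]=11  'bcabaacbdbcab'
  #12 SA[12]=18  'bdbcab'
  #13 SA[13]=21  'cab'
  #14 SA[14]=12  'cabaacbdbcab'
  #15 SA[15]=17  'cbdbcab'
  #16 SA[16]=3  'daaadddabcabaacbdbcab'
  #17 SA[17]=9  'dabcabaacbdbcab'
  #18 SA[18]=19  'dbcab'
  #19 SA[19]=2  'ddaaadddabcabaacbdbcab'
  #20 SA[20]=8  'ddabcabaacbdbcab'
  #21 SA[21]=1  'dddaaadddabcabaacbdbcab'
  #22 SA[22]=7  'dddabcabaacbdbcab'
  #23 SA[23]=0  'ddddaaadddabcabaacbdbcab'

SA = [4, 15, 5, 22, 13, 10, 16, 6, 23, 14, 20, 11, 18, 21, 12, 17, 3, 9, 19, 2, 8, 1, 7, 0]
i: (SA[i-1],SA[i]) lcp shared
  1: (4,15) 2 'aa'
  2: (15,5) 2 'aa'
  3: (5,22) 1 'a'
  4: (22,13) 2 'ab'
  5: (13,10) 2 'ab'
  6: (10,16) 1 'a'
  7: (16,6) 1 'a'
  8: (6,23) 0 ''
  9: (23,14) 1 'b'
  10: (14,20) 1 'b'
  11: (20,11) 4 'bcab'
  12: (11,18) 1 'b'
  13: (18,21) 0 ''
  14: (21,12) 3 'cab'
  15: (12,17) 1 'c'
  16: (17,3) 0 ''
  17: (3,9) 2 'da'
  18: (9,19) 1 'd'
  19: (19,2) 1 'd'
  20: (2,8) 3 'dda'
  21: (8,1) 2 'dd'
  22: (1,7) 4 'ddda'
  23: (7,0) 3 'ddd'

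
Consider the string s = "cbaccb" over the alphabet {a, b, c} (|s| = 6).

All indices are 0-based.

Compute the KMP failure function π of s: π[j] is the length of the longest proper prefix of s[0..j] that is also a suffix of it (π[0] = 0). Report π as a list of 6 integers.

[0, 0, 0, 1, 1, 2]

π[0] = 0
j=1 s[j]='b': π[1]=0 (border '')
j=2 s[j]='a': π[2]=0 (border '')
j=3 s[j]='c': π[3]=1 (border 'c')
j=4 s[j]='c': k: 1→0; π[4]=1 (border 'c')
j=5 s[j]='b': π[5]=2 (border 'cb')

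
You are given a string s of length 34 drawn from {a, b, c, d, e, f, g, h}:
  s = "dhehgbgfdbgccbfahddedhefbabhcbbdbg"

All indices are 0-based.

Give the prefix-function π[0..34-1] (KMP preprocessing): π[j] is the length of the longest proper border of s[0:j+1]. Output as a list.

π[0] = 0
j=1 s[j]='h': π[1]=0 (border '')
j=2 s[j]='e': π[2]=0 (border '')
j=3 s[j]='h': π[3]=0 (border '')
j=4 s[j]='g': π[4]=0 (border '')
j=5 s[j]='b': π[5]=0 (border '')
j=6 s[j]='g': π[6]=0 (border '')
j=7 s[j]='f': π[7]=0 (border '')
j=8 s[j]='d': π[8]=1 (border 'd')
j=9 s[j]='b': k: 1→0; π[9]=0 (border '')
j=10 s[j]='g': π[10]=0 (border '')
j=11 s[j]='c': π[11]=0 (border '')
j=12 s[j]='c': π[12]=0 (border '')
j=13 s[j]='b': π[13]=0 (border '')
j=14 s[j]='f': π[14]=0 (border '')
j=15 s[j]='a': π[15]=0 (border '')
j=16 s[j]='h': π[16]=0 (border '')
j=17 s[j]='d': π[17]=1 (border 'd')
j=18 s[j]='d': k: 1→0; π[18]=1 (border 'd')
j=19 s[j]='e': k: 1→0; π[19]=0 (border '')
j=20 s[j]='d': π[20]=1 (border 'd')
j=21 s[j]='h': π[21]=2 (border 'dh')
j=22 s[j]='e': π[22]=3 (border 'dhe')
j=23 s[j]='f': k: 3→0; π[23]=0 (border '')
j=24 s[j]='b': π[24]=0 (border '')
j=25 s[j]='a': π[25]=0 (border '')
j=26 s[j]='b': π[26]=0 (border '')
j=27 s[j]='h': π[27]=0 (border '')
j=28 s[j]='c': π[28]=0 (border '')
j=29 s[j]='b': π[29]=0 (border '')
j=30 s[j]='b': π[30]=0 (border '')
j=31 s[j]='d': π[31]=1 (border 'd')
j=32 s[j]='b': k: 1→0; π[32]=0 (border '')
j=33 s[j]='g': π[33]=0 (border '')

[0, 0, 0, 0, 0, 0, 0, 0, 1, 0, 0, 0, 0, 0, 0, 0, 0, 1, 1, 0, 1, 2, 3, 0, 0, 0, 0, 0, 0, 0, 0, 1, 0, 0]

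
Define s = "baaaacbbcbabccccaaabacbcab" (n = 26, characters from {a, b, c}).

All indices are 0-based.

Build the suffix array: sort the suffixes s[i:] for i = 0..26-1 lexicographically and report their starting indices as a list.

sorted suffixes:
  #0 SA[0]=1  'aaaacbbcbabccccaaabacbcab'
  #1 SA[1]=16  'aaabacbcab'
  #2 SA[2]=2  'aaacbbcbabccccaaabacbcab'
  #3 SA[3]=17  'aabacbcab'
  #4 SA[4]=3  'aacbbcbabccccaaabacbcab'
  #5 SA[5]=24  'ab'
  #6 SA[6]=18  'abacbcab'
  #7 SA[7]=10  'abccccaaabacbcab'
  #8 SA[8]=4  'acbbcbabccccaaabacbcab'
  #9 SA[9]=20  'acbcab'
  #10 SA[10]=25  'b'
  #11 SA[11]=0  'baaaacbbcbabccccaaabacbcab'
  #12 SA[12]=9  'babccccaaabacbcab'
  #13 SA[13]=19  'bacbcab'
  #14 SA[14]=6  'bbcbabccccaaabacbcab'
  #15 SA[15]=22  'bcab'
  #16 SA[16]=7  'bcbabccccaaabacbcab'
  #17 SA[17]=11  'bccccaaabacbcab'
  #18 SA[18]=15  'caaabacbcab'
  #19 SA[19]=23  'cab'
  #20 SA[20]=8  'cbabccccaaabacbcab'
  #21 SA[21]=5  'cbbcbabccccaaabacbcab'
  #22 SA[22]=21  'cbcab'
  #23 SA[23]=14  'ccaaabacbcab'
  #24 SA[24]=13  'cccaaabacbcab'
  #25 SA[25]=12  'ccccaaabacbcab'

[1, 16, 2, 17, 3, 24, 18, 10, 4, 20, 25, 0, 9, 19, 6, 22, 7, 11, 15, 23, 8, 5, 21, 14, 13, 12]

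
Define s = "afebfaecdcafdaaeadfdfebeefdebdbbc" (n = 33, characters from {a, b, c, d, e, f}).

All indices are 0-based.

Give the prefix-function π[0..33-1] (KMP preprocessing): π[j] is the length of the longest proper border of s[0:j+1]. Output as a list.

[0, 0, 0, 0, 0, 1, 0, 0, 0, 0, 1, 2, 0, 1, 1, 0, 1, 0, 0, 0, 0, 0, 0, 0, 0, 0, 0, 0, 0, 0, 0, 0, 0]

π[0] = 0
j=1 s[j]='f': π[1]=0 (border '')
j=2 s[j]='e': π[2]=0 (border '')
j=3 s[j]='b': π[3]=0 (border '')
j=4 s[j]='f': π[4]=0 (border '')
j=5 s[j]='a': π[5]=1 (border 'a')
j=6 s[j]='e': k: 1→0; π[6]=0 (border '')
j=7 s[j]='c': π[7]=0 (border '')
j=8 s[j]='d': π[8]=0 (border '')
j=9 s[j]='c': π[9]=0 (border '')
j=10 s[j]='a': π[10]=1 (border 'a')
j=11 s[j]='f': π[11]=2 (border 'af')
j=12 s[j]='d': k: 2→0; π[12]=0 (border '')
j=13 s[j]='a': π[13]=1 (border 'a')
j=14 s[j]='a': k: 1→0; π[14]=1 (border 'a')
j=15 s[j]='e': k: 1→0; π[15]=0 (border '')
j=16 s[j]='a': π[16]=1 (border 'a')
j=17 s[j]='d': k: 1→0; π[17]=0 (border '')
j=18 s[j]='f': π[18]=0 (border '')
j=19 s[j]='d': π[19]=0 (border '')
j=20 s[j]='f': π[20]=0 (border '')
j=21 s[j]='e': π[21]=0 (border '')
j=22 s[j]='b': π[22]=0 (border '')
j=23 s[j]='e': π[23]=0 (border '')
j=24 s[j]='e': π[24]=0 (border '')
j=25 s[j]='f': π[25]=0 (border '')
j=26 s[j]='d': π[26]=0 (border '')
j=27 s[j]='e': π[27]=0 (border '')
j=28 s[j]='b': π[28]=0 (border '')
j=29 s[j]='d': π[29]=0 (border '')
j=30 s[j]='b': π[30]=0 (border '')
j=31 s[j]='b': π[31]=0 (border '')
j=32 s[j]='c': π[32]=0 (border '')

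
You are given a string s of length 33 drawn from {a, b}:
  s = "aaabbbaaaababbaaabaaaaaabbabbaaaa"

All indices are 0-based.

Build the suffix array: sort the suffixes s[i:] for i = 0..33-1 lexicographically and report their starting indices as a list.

[32, 31, 30, 29, 18, 19, 6, 20, 14, 7, 21, 0, 15, 8, 22, 1, 16, 9, 26, 11, 23, 2, 28, 17, 5, 13, 25, 10, 27, 4, 12, 24, 3]

sorted suffixes:
  #0 SA[0]=32  'a'
  #1 SA[1]=31  'aa'
  #2 SA[2]=30  'aaa'
  #3 SA[3]=29  'aaaa'
  #4 SA[4]=18  'aaaaaabbabbaaaa'
  #5 SA[5]=19  'aaaaabbabbaaaa'
  #6 SA[6]=6  'aaaababbaaabaaaaaabbabbaaaa'
  #7 SA[7]=20  'aaaabbabbaaaa'
  #8 SA[8]=14  'aaabaaaaaabbabbaaaa'
  #9 SA[9]=7  'aaababbaaabaaaaaabbabbaaaa'
  #10 SA[10]=21  'aaabbabbaaaa'
  #11 SA[11]=0  'aaabbbaaaababbaaabaaaaaabbabbaaaa'
  #12 SA[12]=15  'aabaaaaaabbabbaaaa'
  #13 SA[13]=8  'aababbaaabaaaaaabbabbaaaa'
  #14 SA[14]=22  'aabbabbaaaa'
  #15 SA[15]=1  'aabbbaaaababbaaabaaaaaabbabbaaaa'
  #16 SA[16]=16  'abaaaaaabbabbaaaa'
  #17 SA[17]=9  'ababbaaabaaaaaabbabbaaaa'
  #18 SA[18]=26  'abbaaaa'
  #19 SA[19]=11  'abbaaabaaaaaabbabbaaaa'
  #20 SA[20]=23  'abbabbaaaa'
  #21 SA[21]=2  'abbbaaaababbaaabaaaaaabbabbaaaa'
  #22 SA[22]=28  'baaaa'
  #23 SA[23]=17  'baaaaaabbabbaaaa'
  #24 SA[24]=5  'baaaababbaaabaaaaaabbabbaaaa'
  #25 SA[25]=13  'baaabaaaaaabbabbaaaa'
  #26 SA[26]=25  'babbaaaa'
  #27 SA[27]=10  'babbaaabaaaaaabbabbaaaa'
  #28 SA[28]=27  'bbaaaa'
  #29 SA[29]=4  'bbaaaababbaaabaaaaaabbabbaaaa'
  #30 SA[30]=12  'bbaaabaaaaaabbabbaaaa'
  #31 SA[31]=24  'bbabbaaaa'
  #32 SA[32]=3  'bbbaaaababbaaabaaaaaabbabbaaaa'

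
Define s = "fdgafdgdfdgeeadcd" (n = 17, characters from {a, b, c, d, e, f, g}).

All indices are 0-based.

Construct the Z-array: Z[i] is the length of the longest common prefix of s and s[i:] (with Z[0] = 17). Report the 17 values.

Z[0]=17
i=1: outside box; Z[1]=0
i=2: outside box; Z[2]=0
i=3: outside box; Z[3]=0
i=4: outside box; Z[4]=3 scan→box=[4,7)
i=5: min(r-i=2, Z[1]=0)=0; Z[5]=0
i=6: min(r-i=1, Z[2]=0)=0; Z[6]=0
i=7: outside box; Z[7]=0
i=8: outside box; Z[8]=3 scan→box=[8,11)
i=9: min(r-i=2, Z[1]=0)=0; Z[9]=0
i=10: min(r-i=1, Z[2]=0)=0; Z[10]=0
i=11: outside box; Z[11]=0
i=12: outside box; Z[12]=0
i=13: outside box; Z[13]=0
i=14: outside box; Z[14]=0
i=15: outside box; Z[15]=0
i=16: outside box; Z[16]=0

[17, 0, 0, 0, 3, 0, 0, 0, 3, 0, 0, 0, 0, 0, 0, 0, 0]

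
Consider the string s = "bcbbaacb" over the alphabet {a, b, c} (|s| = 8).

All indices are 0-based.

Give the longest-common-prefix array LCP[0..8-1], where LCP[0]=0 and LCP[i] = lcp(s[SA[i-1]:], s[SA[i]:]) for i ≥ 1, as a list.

rank→(start, suffix):
  0 → (4, 'aacb')
  1 → (5, 'acb')
  2 → (7, 'b')
  3 → (3, 'baacb')
  4 → (2, 'bbaacb')
  5 → (0, 'bcbbaacb')
  6 → (6, 'cb')
  7 → (1, 'cbbaacb')

SA = [4, 5, 7, 3, 2, 0, 6, 1]
i: (SA[i-1],SA[i]) lcp shared
  1: (4,5) 1 'a'
  2: (5,7) 0 ''
  3: (7,3) 1 'b'
  4: (3,2) 1 'b'
  5: (2,0) 1 'b'
  6: (0,6) 0 ''
  7: (6,1) 2 'cb'

[0, 1, 0, 1, 1, 1, 0, 2]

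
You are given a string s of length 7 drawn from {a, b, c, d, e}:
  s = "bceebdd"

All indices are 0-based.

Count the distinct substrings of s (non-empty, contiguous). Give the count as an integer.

rank | idx | suffix
   0 |   0 | bceebdd
   1 |   4 | bdd
   2 |   1 | ceebdd
   3 |   6 | d
   4 |   5 | dd
   5 |   3 | ebdd
   6 |   2 | eebdd

SA = [0, 4, 1, 6, 5, 3, 2]
i: (SA[i-1],SA[i]) lcp shared
  1: (0,4) 1 'b'
  2: (4,1) 0 ''
  3: (1,6) 0 ''
  4: (6,5) 1 'd'
  5: (5,3) 0 ''
  6: (3,2) 1 'e'

n(n+1)/2 = 7·8/2 = 28
Σ LCP = 0 + 1 + 0 + 0 + 1 + 0 + 1 = 3
distinct = 28 − 3 = 25

25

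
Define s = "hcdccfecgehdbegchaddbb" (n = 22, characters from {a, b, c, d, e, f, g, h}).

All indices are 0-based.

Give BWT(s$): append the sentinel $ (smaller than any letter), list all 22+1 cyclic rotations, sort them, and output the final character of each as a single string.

rank  rotation                 last
    0  $hcdccfecgehdbegchaddbb  b
    1  addbb$hcdccfecgehdbegch  h
    2  b$hcdccfecgehdbegchaddb  b
    3  bb$hcdccfecgehdbegchadd  d
    4  begchaddbb$hcdccfecgehd  d
    5  ccfecgehdbegchaddbb$hcd  d
    6  cdccfecgehdbegchaddbb$h  h
    7  cfecgehdbegchaddbb$hcdc  c
    8  cgehdbegchaddbb$hcdccfe  e
    9  chaddbb$hcdccfecgehdbeg  g
   10  dbb$hcdccfecgehdbegchad  d
   11  dbegchaddbb$hcdccfecgeh  h
   12  dccfecgehdbegchaddbb$hc  c
   13  ddbb$hcdccfecgehdbegcha  a
   14  ecgehdbegchaddbb$hcdccf  f
   15  egchaddbb$hcdccfecgehdb  b
   16  ehdbegchaddbb$hcdccfecg  g
   17  fecgehdbegchaddbb$hcdcc  c
   18  gchaddbb$hcdccfecgehdbe  e
   19  gehdbegchaddbb$hcdccfec  c
   20  haddbb$hcdccfecgehdbegc  c
   21  hcdccfecgehdbegchaddbb$  $
   22  hdbegchaddbb$hcdccfecge  e

bhbdddhcegdhcafbgcecc$e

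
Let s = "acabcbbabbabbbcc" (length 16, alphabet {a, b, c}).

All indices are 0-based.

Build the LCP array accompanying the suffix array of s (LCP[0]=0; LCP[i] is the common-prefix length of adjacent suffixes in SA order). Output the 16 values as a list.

rank→(start, suffix):
  0 → (7, 'abbabbbcc')
  1 → (10, 'abbbcc')
  2 → (2, 'abcbbabbabbbcc')
  3 → (0, 'acabcbbabbabbbcc')
  4 → (6, 'babbabbbcc')
  5 → (9, 'babbbcc')
  6 → (5, 'bbabbabbbcc')
  7 → (8, 'bbabbbcc')
  8 → (11, 'bbbcc')
  9 → (12, 'bbcc')
  10 → (3, 'bcbbabbabbbcc')
  11 → (13, 'bcc')
  12 → (15, 'c')
  13 → (1, 'cabcbbabbabbbcc')
  14 → (4, 'cbbabbabbbcc')
  15 → (14, 'cc')

SA = [7, 10, 2, 0, 6, 9, 5, 8, 11, 12, 3, 13, 15, 1, 4, 14]
rank  pair      lcp
   1  s[7:],s[10:]  3  'abb'
   2  s[10:],s[2:]  2  'ab'
   3  s[2:],s[0:]  1  'a'
   4  s[0:],s[6:]  0  ''
   5  s[6:],s[9:]  4  'babb'
   6  s[9:],s[5:]  1  'b'
   7  s[5:],s[8:]  5  'bbabb'
   8  s[8:],s[11:]  2  'bb'
   9  s[11:],s[12:]  2  'bb'
  10  s[12:],s[3:]  1  'b'
  11  s[3:],s[13:]  2  'bc'
  12  s[13:],s[15:]  0  ''
  13  s[15:],s[1:]  1  'c'
  14  s[1:],s[4:]  1  'c'
  15  s[4:],s[14:]  1  'c'

[0, 3, 2, 1, 0, 4, 1, 5, 2, 2, 1, 2, 0, 1, 1, 1]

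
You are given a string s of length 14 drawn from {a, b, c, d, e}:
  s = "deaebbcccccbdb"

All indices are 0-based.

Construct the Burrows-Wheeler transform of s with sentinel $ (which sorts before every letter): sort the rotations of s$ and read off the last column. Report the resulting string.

rank  rotation         last
    0  $deaebbcccccbdb  b
    1  aebbcccccbdb$de  e
    2  b$deaebbcccccbd  d
    3  bbcccccbdb$deae  e
    4  bcccccbdb$deaeb  b
    5  bdb$deaebbccccc  c
    6  cbdb$deaebbcccc  c
    7  ccbdb$deaebbccc  c
    8  cccbdb$deaebbcc  c
    9  ccccbdb$deaebbc  c
   10  cccccbdb$deaebb  b
   11  db$deaebbcccccb  b
   12  deaebbcccccbdb$  $
   13  eaebbcccccbdb$d  d
   14  ebbcccccbdb$dea  a

bedebcccccbb$da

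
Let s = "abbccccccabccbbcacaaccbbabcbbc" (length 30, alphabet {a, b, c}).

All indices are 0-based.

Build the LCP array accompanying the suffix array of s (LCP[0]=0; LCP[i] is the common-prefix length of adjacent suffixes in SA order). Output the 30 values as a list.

rank→(start, suffix):
  0 → (18, 'aaccbbabcbbc')
  1 → (0, 'abbccccccabccbbcacaaccbbabcbbc')
  2 → (24, 'abcbbc')
  3 → (9, 'abccbbcacaaccbbabcbbc')
  4 → (16, 'acaaccbbabcbbc')
  5 → (19, 'accbbabcbbc')
  6 → (23, 'babcbbc')
  7 → (22, 'bbabcbbc')
  8 → (27, 'bbc')
  9 → (13, 'bbcacaaccbbabcbbc')
  10 → (1, 'bbccccccabccbbcacaaccbbabcbbc')
  11 → (28, 'bc')
  12 → (14, 'bcacaaccbbabcbbc')
  13 → (25, 'bcbbc')
  14 → (10, 'bccbbcacaaccbbabcbbc')
  15 → (2, 'bccccccabccbbcacaaccbbabcbbc')
  16 → (29, 'c')
  17 → (17, 'caaccbbabcbbc')
  18 → (8, 'cabccbbcacaaccbbabcbbc')
  19 → (15, 'cacaaccbbabcbbc')
  20 → (21, 'cbbabcbbc')
  21 → (26, 'cbbc')
  22 → (12, 'cbbcacaaccbbabcbbc')
  23 → (7, 'ccabccbbcacaaccbbabcbbc')
  24 → (20, 'ccbbabcbbc')
  25 → (11, 'ccbbcacaaccbbabcbbc')
  26 → (6, 'cccabccbbcacaaccbbabcbbc')
  27 → (5, 'ccccabccbbcacaaccbbabcbbc')
  28 → (4, 'cccccabccbbcacaaccbbabcbbc')
  29 → (3, 'ccccccabccbbcacaaccbbabcbbc')

SA = [18, 0, 24, 9, 16, 19, 23, 22, 27, 13, 1, 28, 14, 25, 10, 2, 29, 17, 8, 15, 21, 26, 12, 7, 20, 11, 6, 5, 4, 3]
rank  pair      lcp
   1  s[18:],s[0:]  1  'a'
   2  s[0:],s[24:]  2  'ab'
   3  s[24:],s[9:]  3  'abc'
   4  s[9:],s[16:]  1  'a'
   5  s[16:],s[19:]  2  'ac'
   6  s[19:],s[23:]  0  ''
   7  s[23:],s[22:]  1  'b'
   8  s[22:],s[27:]  2  'bb'
   9  s[27:],s[13:]  3  'bbc'
  10  s[13:],s[1:]  3  'bbc'
  11  s[1:],s[28:]  1  'b'
  12  s[28:],s[14:]  2  'bc'
  13  s[14:],s[25:]  2  'bc'
  14  s[25:],s[10:]  2  'bc'
  15  s[10:],s[2:]  3  'bcc'
  16  s[2:],s[29:]  0  ''
  17  s[29:],s[17:]  1  'c'
  18  s[17:],s[8:]  2  'ca'
  19  s[8:],s[15:]  2  'ca'
  20  s[15:],s[21:]  1  'c'
  21  s[21:],s[26:]  3  'cbb'
  22  s[26:],s[12:]  4  'cbbc'
  23  s[12:],s[7:]  1  'c'
  24  s[7:],s[20:]  2  'cc'
  25  s[20:],s[11:]  4  'ccbb'
  26  s[11:],s[6:]  2  'cc'
  27  s[6:],s[5:]  3  'ccc'
  28  s[5:],s[4:]  4  'cccc'
  29  s[4:],s[3:]  5  'ccccc'

[0, 1, 2, 3, 1, 2, 0, 1, 2, 3, 3, 1, 2, 2, 2, 3, 0, 1, 2, 2, 1, 3, 4, 1, 2, 4, 2, 3, 4, 5]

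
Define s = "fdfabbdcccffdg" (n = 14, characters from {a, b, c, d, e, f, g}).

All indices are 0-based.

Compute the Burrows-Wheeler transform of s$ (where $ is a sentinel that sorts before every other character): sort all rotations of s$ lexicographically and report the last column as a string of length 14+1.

gfabdccbffd$fcd

rank  rotation         last
    0  $fdfabbdcccffdg  g
    1  abbdcccffdg$fdf  f
    2  bbdcccffdg$fdfa  a
    3  bdcccffdg$fdfab  b
    4  cccffdg$fdfabbd  d
    5  ccffdg$fdfabbdc  c
    6  cffdg$fdfabbdcc  c
    7  dcccffdg$fdfabb  b
    8  dfabbdcccffdg$f  f
    9  dg$fdfabbdcccff  f
   10  fabbdcccffdg$fd  d
   11  fdfabbdcccffdg$  $
   12  fdg$fdfabbdcccf  f
   13  ffdg$fdfabbdccc  c
   14  g$fdfabbdcccffd  d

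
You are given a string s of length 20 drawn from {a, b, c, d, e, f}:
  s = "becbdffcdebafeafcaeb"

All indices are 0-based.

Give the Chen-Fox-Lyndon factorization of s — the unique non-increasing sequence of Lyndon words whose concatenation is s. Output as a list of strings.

["bec", "bdffcde", "b", "afe", "afc", "aeb"]

emit factor 1: 'bec' (i=0, period=3)
emit factor 2: 'bdffcde' (i=3, period=7)
emit factor 3: 'b' (i=10, period=1)
emit factor 4: 'afe' (i=11, period=3)
emit factor 5: 'afc' (i=14, period=3)
emit factor 6: 'aeb' (i=17, period=3)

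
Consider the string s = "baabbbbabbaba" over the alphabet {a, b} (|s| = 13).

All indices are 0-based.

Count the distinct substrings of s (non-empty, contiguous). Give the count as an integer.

67

sorted suffixes:
  #0 SA[0]=12  'a'
  #1 SA[1]=1  'aabbbbabbaba'
  #2 SA[2]=10  'aba'
  #3 SA[3]=7  'abbaba'
  #4 SA[4]=2  'abbbbabbaba'
  #5 SA[5]=11  'ba'
  #6 SA[6]=0  'baabbbbabbaba'
  #7 SA[7]=9  'baba'
  #8 SA[8]=6  'babbaba'
  #9 SA[9]=8  'bbaba'
  #10 SA[10]=5  'bbabbaba'
  #11 SA[11]=4  'bbbabbaba'
  #12 SA[12]=3  'bbbbabbaba'

SA = [12, 1, 10, 7, 2, 11, 0, 9, 6, 8, 5, 4, 3]
[i] adj suffixes → lcp
  [1] 12/1 → 1 ('a')
  [2] 1/10 → 1 ('a')
  [3] 10/7 → 2 ('ab')
  [4] 7/2 → 3 ('abb')
  [5] 2/11 → 0 ('')
  [6] 11/0 → 2 ('ba')
  [7] 0/9 → 2 ('ba')
  [8] 9/6 → 3 ('bab')
  [9] 6/8 → 1 ('b')
  [10] 8/5 → 4 ('bbab')
  [11] 5/4 → 2 ('bb')
  [12] 4/3 → 3 ('bbb')

n(n+1)/2 = 13·14/2 = 91
Σ LCP = 0 + 1 + 1 + 2 + 3 + 0 + 2 + 2 + 3 + 1 + 4 + 2 + 3 = 24
distinct = 91 − 24 = 67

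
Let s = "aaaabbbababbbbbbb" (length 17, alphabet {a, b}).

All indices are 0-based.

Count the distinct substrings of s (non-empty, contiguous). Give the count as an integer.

rank→(start, suffix):
  0 → (0, 'aaaabbbababbbbbbb')
  1 → (1, 'aaabbbababbbbbbb')
  2 → (2, 'aabbbababbbbbbb')
  3 → (7, 'ababbbbbbb')
  4 → (3, 'abbbababbbbbbb')
  5 → (9, 'abbbbbbb')
  6 → (16, 'b')
  7 → (6, 'bababbbbbbb')
  8 → (8, 'babbbbbbb')
  9 → (15, 'bb')
  10 → (5, 'bbababbbbbbb')
  11 → (14, 'bbb')
  12 → (4, 'bbbababbbbbbb')
  13 → (13, 'bbbb')
  14 → (12, 'bbbbb')
  15 → (11, 'bbbbbb')
  16 → (10, 'bbbbbbb')

SA = [0, 1, 2, 7, 3, 9, 16, 6, 8, 15, 5, 14, 4, 13, 12, 11, 10]
rank  pair      lcp
   1  s[0:],s[1:]  3  'aaa'
   2  s[1:],s[2:]  2  'aa'
   3  s[2:],s[7:]  1  'a'
   4  s[7:],s[3:]  2  'ab'
   5  s[3:],s[9:]  4  'abbb'
   6  s[9:],s[16:]  0  ''
   7  s[16:],s[6:]  1  'b'
   8  s[6:],s[8:]  3  'bab'
   9  s[8:],s[15:]  1  'b'
  10  s[15:],s[5:]  2  'bb'
  11  s[5:],s[14:]  2  'bb'
  12  s[14:],s[4:]  3  'bbb'
  13  s[4:],s[13:]  3  'bbb'
  14  s[13:],s[12:]  4  'bbbb'
  15  s[12:],s[11:]  5  'bbbbb'
  16  s[11:],s[10:]  6  'bbbbbb'

n(n+1)/2 = 17·18/2 = 153
Σ LCP = 0 + 3 + 2 + 1 + 2 + 4 + 0 + 1 + 3 + 1 + 2 + 2 + 3 + 3 + 4 + 5 + 6 = 42
distinct = 153 − 42 = 111

111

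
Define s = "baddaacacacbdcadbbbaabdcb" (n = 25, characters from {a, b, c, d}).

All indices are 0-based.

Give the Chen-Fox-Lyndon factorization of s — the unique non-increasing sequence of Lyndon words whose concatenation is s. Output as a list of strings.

["b", "add", "aacacacbdcadbbb", "aabdcb"]

emit factor 1: 'b' (i=0, period=1)
emit factor 2: 'add' (i=1, period=3)
emit factor 3: 'aacacacbdcadbbb' (i=4, period=15)
emit factor 4: 'aabdcb' (i=19, period=6)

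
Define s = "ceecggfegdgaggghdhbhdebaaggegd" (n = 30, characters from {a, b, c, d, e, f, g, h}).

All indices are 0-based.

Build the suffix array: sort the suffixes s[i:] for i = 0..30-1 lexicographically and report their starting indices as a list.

[23, 24, 11, 22, 18, 0, 3, 29, 20, 9, 16, 21, 2, 1, 27, 7, 6, 10, 28, 8, 26, 5, 25, 4, 12, 13, 14, 17, 19, 15]

sorted suffixes:
  #0 SA[0]=23  'aaggegd'
  #1 SA[1]=24  'aggegd'
  #2 SA[2]=11  'aggghdhbhdebaaggegd'
  #3 SA[3]=22  'baaggegd'
  #4 SA[4]=18  'bhdebaaggegd'
  #5 SA[5]=0  'ceecggfegdgaggghdhbhdebaaggegd'
  #6 SA[6]=3  'cggfegdgaggghdhbhdebaaggegd'
  #7 SA[7]=29  'd'
  #8 SA[8]=20  'debaaggegd'
  #9 SA[9]=9  'dgaggghdhbhdebaaggegd'
  #10 SA[10]=16  'dhbhdebaaggegd'
  #11 SA[11]=21  'ebaaggegd'
  #12 SA[12]=2  'ecggfegdgaggghdhbhdebaaggegd'
  #13 SA[13]=1  'eecggfegdgaggghdhbhdebaaggegd'
  #14 SA[14]=27  'egd'
  #15 SA[15]=7  'egdgaggghdhbhdebaaggegd'
  #16 SA[16]=6  'fegdgaggghdhbhdebaaggegd'
  #17 SA[17]=10  'gaggghdhbhdebaaggegd'
  #18 SA[18]=28  'gd'
  #19 SA[19]=8  'gdgaggghdhbhdebaaggegd'
  #20 SA[20]=26  'gegd'
  #21 SA[21]=5  'gfegdgaggghdhbhdebaaggegd'
  #22 SA[22]=25  'ggegd'
  #23 SA[23]=4  'ggfegdgaggghdhbhdebaaggegd'
  #24 SA[24]=12  'ggghdhbhdebaaggegd'
  #25 SA[25]=13  'gghdhbhdebaaggegd'
  #26 SA[26]=14  'ghdhbhdebaaggegd'
  #27 SA[27]=17  'hbhdebaaggegd'
  #28 SA[28]=19  'hdebaaggegd'
  #29 SA[29]=15  'hdhbhdebaaggegd'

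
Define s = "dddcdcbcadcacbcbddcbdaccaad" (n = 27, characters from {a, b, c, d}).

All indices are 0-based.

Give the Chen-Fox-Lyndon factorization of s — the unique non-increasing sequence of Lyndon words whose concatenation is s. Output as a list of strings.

emit factor 1: 'd' (i=0, period=1)
emit factor 2: 'd' (i=1, period=1)
emit factor 3: 'd' (i=2, period=1)
emit factor 4: 'cd' (i=3, period=2)
emit factor 5: 'c' (i=5, period=1)
emit factor 6: 'bc' (i=6, period=2)
emit factor 7: 'adc' (i=8, period=3)
emit factor 8: 'acbcbddcbdacc' (i=11, period=13)
emit factor 9: 'aad' (i=24, period=3)

["d", "d", "d", "cd", "c", "bc", "adc", "acbcbddcbdacc", "aad"]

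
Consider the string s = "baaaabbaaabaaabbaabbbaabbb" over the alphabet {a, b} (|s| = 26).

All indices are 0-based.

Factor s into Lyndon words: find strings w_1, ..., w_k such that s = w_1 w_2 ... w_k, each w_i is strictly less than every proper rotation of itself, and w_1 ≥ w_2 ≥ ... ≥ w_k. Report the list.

["b", "aaaabbaaabaaabbaabbbaabbb"]

emit factor 1: 'b' (i=0, period=1)
emit factor 2: 'aaaabbaaabaaabbaabbbaabbb' (i=1, period=25)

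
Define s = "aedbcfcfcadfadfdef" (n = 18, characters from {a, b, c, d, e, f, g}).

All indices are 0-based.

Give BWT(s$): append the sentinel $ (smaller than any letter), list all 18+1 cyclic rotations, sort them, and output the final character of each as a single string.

fcf$dffbefaaadedccd

rank  rotation             last
    0  $aedbcfcfcadfadfdef  f
    1  adfadfdef$aedbcfcfc  c
    2  adfdef$aedbcfcfcadf  f
    3  aedbcfcfcadfadfdef$  $
    4  bcfcfcadfadfdef$aed  d
    5  cadfadfdef$aedbcfcf  f
    6  cfcadfadfdef$aedbcf  f
    7  cfcfcadfadfdef$aedb  b
    8  dbcfcfcadfadfdef$ae  e
    9  def$aedbcfcfcadfadf  f
   10  dfadfdef$aedbcfcfca  a
   11  dfdef$aedbcfcfcadfa  a
   12  edbcfcfcadfadfdef$a  a
   13  ef$aedbcfcfcadfadfd  d
   14  f$aedbcfcfcadfadfde  e
   15  fadfdef$aedbcfcfcad  d
   16  fcadfadfdef$aedbcfc  c
   17  fcfcadfadfdef$aedbc  c
   18  fdef$aedbcfcfcadfad  d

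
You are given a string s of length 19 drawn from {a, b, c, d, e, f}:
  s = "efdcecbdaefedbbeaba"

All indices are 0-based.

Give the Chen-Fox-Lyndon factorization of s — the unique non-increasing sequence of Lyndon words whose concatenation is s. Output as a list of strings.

emit factor 1: 'ef' (i=0, period=2)
emit factor 2: 'd' (i=2, period=1)
emit factor 3: 'ce' (i=3, period=2)
emit factor 4: 'c' (i=5, period=1)
emit factor 5: 'bd' (i=6, period=2)
emit factor 6: 'aefedbbe' (i=8, period=8)
emit factor 7: 'ab' (i=16, period=2)
emit factor 8: 'a' (i=18, period=1)

["ef", "d", "ce", "c", "bd", "aefedbbe", "ab", "a"]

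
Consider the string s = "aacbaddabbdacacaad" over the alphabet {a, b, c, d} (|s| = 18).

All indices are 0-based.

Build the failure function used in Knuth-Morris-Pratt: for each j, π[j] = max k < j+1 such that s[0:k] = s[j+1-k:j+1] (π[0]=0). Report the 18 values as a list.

[0, 1, 0, 0, 1, 0, 0, 1, 0, 0, 0, 1, 0, 1, 0, 1, 2, 0]

π[0] = 0
j=1 s[j]='a': π[1]=1 (border 'a')
j=2 s[j]='c': k: 1→0; π[2]=0 (border '')
j=3 s[j]='b': π[3]=0 (border '')
j=4 s[j]='a': π[4]=1 (border 'a')
j=5 s[j]='d': k: 1→0; π[5]=0 (border '')
j=6 s[j]='d': π[6]=0 (border '')
j=7 s[j]='a': π[7]=1 (border 'a')
j=8 s[j]='b': k: 1→0; π[8]=0 (border '')
j=9 s[j]='b': π[9]=0 (border '')
j=10 s[j]='d': π[10]=0 (border '')
j=11 s[j]='a': π[11]=1 (border 'a')
j=12 s[j]='c': k: 1→0; π[12]=0 (border '')
j=13 s[j]='a': π[13]=1 (border 'a')
j=14 s[j]='c': k: 1→0; π[14]=0 (border '')
j=15 s[j]='a': π[15]=1 (border 'a')
j=16 s[j]='a': π[16]=2 (border 'aa')
j=17 s[j]='d': k: 2→1→0; π[17]=0 (border '')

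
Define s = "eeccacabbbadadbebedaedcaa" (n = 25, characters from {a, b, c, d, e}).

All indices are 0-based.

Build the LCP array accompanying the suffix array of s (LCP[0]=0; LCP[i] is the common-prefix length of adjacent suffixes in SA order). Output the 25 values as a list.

rank | idx | suffix
   0 |  24 | a
   1 |  23 | aa
   2 |   6 | abbbadadbebedaedcaa
   3 |   4 | acabbbadadbebedaedcaa
   4 |  10 | adadbebedaedcaa
   5 |  12 | adbebedaedcaa
   6 |  19 | aedcaa
   7 |   9 | badadbebedaedcaa
   8 |   8 | bbadadbebedaedcaa
   9 |   7 | bbbadadbebedaedcaa
  10 |  14 | bebedaedcaa
  11 |  16 | bedaedcaa
  12 |  22 | caa
  13 |   5 | cabbbadadbebedaedcaa
  14 |   3 | cacabbbadadbebedaedcaa
  15 |   2 | ccacabbbadadbebedaedcaa
  16 |  11 | dadbebedaedcaa
  17 |  18 | daedcaa
  18 |  13 | dbebedaedcaa
  19 |  21 | dcaa
  20 |  15 | ebedaedcaa
  21 |   1 | eccacabbbadadbebedaedcaa
  22 |  17 | edaedcaa
  23 |  20 | edcaa
  24 |   0 | eeccacabbbadadbebedaedcaa

SA = [24, 23, 6, 4, 10, 12, 19, 9, 8, 7, 14, 16, 22, 5, 3, 2, 11, 18, 13, 21, 15, 1, 17, 20, 0]
i: (SA[i-1],SA[i]) lcp shared
  1: (24,23) 1 'a'
  2: (23,6) 1 'a'
  3: (6,4) 1 'a'
  4: (4,10) 1 'a'
  5: (10,12) 2 'ad'
  6: (12,19) 1 'a'
  7: (19,9) 0 ''
  8: (9,8) 1 'b'
  9: (8,7) 2 'bb'
  10: (7,14) 1 'b'
  11: (14,16) 2 'be'
  12: (16,22) 0 ''
  13: (22,5) 2 'ca'
  14: (5,3) 2 'ca'
  15: (3,2) 1 'c'
  16: (2,11) 0 ''
  17: (11,18) 2 'da'
  18: (18,13) 1 'd'
  19: (13,21) 1 'd'
  20: (21,15) 0 ''
  21: (15,1) 1 'e'
  22: (1,17) 1 'e'
  23: (17,20) 2 'ed'
  24: (20,0) 1 'e'

[0, 1, 1, 1, 1, 2, 1, 0, 1, 2, 1, 2, 0, 2, 2, 1, 0, 2, 1, 1, 0, 1, 1, 2, 1]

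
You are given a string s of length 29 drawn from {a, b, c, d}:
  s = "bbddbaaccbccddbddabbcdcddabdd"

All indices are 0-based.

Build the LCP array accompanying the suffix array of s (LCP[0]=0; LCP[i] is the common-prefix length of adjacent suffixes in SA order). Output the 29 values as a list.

rank→(start, suffix):
  0 → (5, 'aaccbccddbddabbcdcddabdd')
  1 → (17, 'abbcdcddabdd')
  2 → (25, 'abdd')
  3 → (6, 'accbccddbddabbcdcddabdd')
  4 → (4, 'baaccbccddbddabbcdcddabdd')
  5 → (18, 'bbcdcddabdd')
  6 → (0, 'bbddbaaccbccddbddabbcdcddabdd')
  7 → (9, 'bccddbddabbcdcddabdd')
  8 → (19, 'bcdcddabdd')
  9 → (26, 'bdd')
  10 → (14, 'bddabbcdcddabdd')
  11 → (1, 'bddbaaccbccddbddabbcdcddabdd')
  12 → (8, 'cbccddbddabbcdcddabdd')
  13 → (7, 'ccbccddbddabbcdcddabdd')
  14 → (10, 'ccddbddabbcdcddabdd')
  15 → (20, 'cdcddabdd')
  16 → (22, 'cddabdd')
  17 → (11, 'cddbddabbcdcddabdd')
  18 → (28, 'd')
  19 → (16, 'dabbcdcddabdd')
  20 → (24, 'dabdd')
  21 → (3, 'dbaaccbccddbddabbcdcddabdd')
  22 → (13, 'dbddabbcdcddabdd')
  23 → (21, 'dcddabdd')
  24 → (27, 'dd')
  25 → (15, 'ddabbcdcddabdd')
  26 → (23, 'ddabdd')
  27 → (2, 'ddbaaccbccddbddabbcdcddabdd')
  28 → (12, 'ddbddabbcdcddabdd')

SA = [5, 17, 25, 6, 4, 18, 0, 9, 19, 26, 14, 1, 8, 7, 10, 20, 22, 11, 28, 16, 24, 3, 13, 21, 27, 15, 23, 2, 12]
rank  pair      lcp
   1  s[5:],s[17:]  1  'a'
   2  s[17:],s[25:]  2  'ab'
   3  s[25:],s[6:]  1  'a'
   4  s[6:],s[4:]  0  ''
   5  s[4:],s[18:]  1  'b'
   6  s[18:],s[0:]  2  'bb'
   7  s[0:],s[9:]  1  'b'
   8  s[9:],s[19:]  2  'bc'
   9  s[19:],s[26:]  1  'b'
  10  s[26:],s[14:]  3  'bdd'
  11  s[14:],s[1:]  3  'bdd'
  12  s[1:],s[8:]  0  ''
  13  s[8:],s[7:]  1  'c'
  14  s[7:],s[10:]  2  'cc'
  15  s[10:],s[20:]  1  'c'
  16  s[20:],s[22:]  2  'cd'
  17  s[22:],s[11:]  3  'cdd'
  18  s[11:],s[28:]  0  ''
  19  s[28:],s[16:]  1  'd'
  20  s[16:],s[24:]  3  'dab'
  21  s[24:],s[3:]  1  'd'
  22  s[3:],s[13:]  2  'db'
  23  s[13:],s[21:]  1  'd'
  24  s[21:],s[27:]  1  'd'
  25  s[27:],s[15:]  2  'dd'
  26  s[15:],s[23:]  4  'ddab'
  27  s[23:],s[2:]  2  'dd'
  28  s[2:],s[12:]  3  'ddb'

[0, 1, 2, 1, 0, 1, 2, 1, 2, 1, 3, 3, 0, 1, 2, 1, 2, 3, 0, 1, 3, 1, 2, 1, 1, 2, 4, 2, 3]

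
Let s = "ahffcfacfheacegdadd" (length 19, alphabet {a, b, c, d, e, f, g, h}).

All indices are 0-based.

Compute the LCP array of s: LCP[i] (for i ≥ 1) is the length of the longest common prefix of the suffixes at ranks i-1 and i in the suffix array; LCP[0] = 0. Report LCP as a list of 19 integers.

[0, 2, 1, 1, 0, 1, 2, 0, 1, 1, 0, 1, 0, 1, 1, 1, 0, 0, 1]

rank→(start, suffix):
  0 → (11, 'acegdadd')
  1 → (6, 'acfheacegdadd')
  2 → (16, 'add')
  3 → (0, 'ahffcfacfheacegdadd')
  4 → (12, 'cegdadd')
  5 → (4, 'cfacfheacegdadd')
  6 → (7, 'cfheacegdadd')
  7 → (18, 'd')
  8 → (15, 'dadd')
  9 → (17, 'dd')
  10 → (10, 'eacegdadd')
  11 → (13, 'egdadd')
  12 → (5, 'facfheacegdadd')
  13 → (3, 'fcfacfheacegdadd')
  14 → (2, 'ffcfacfheacegdadd')
  15 → (8, 'fheacegdadd')
  16 → (14, 'gdadd')
  17 → (9, 'heacegdadd')
  18 → (1, 'hffcfacfheacegdadd')

SA = [11, 6, 16, 0, 12, 4, 7, 18, 15, 17, 10, 13, 5, 3, 2, 8, 14, 9, 1]
[i] adj suffixes → lcp
  [1] 11/6 → 2 ('ac')
  [2] 6/16 → 1 ('a')
  [3] 16/0 → 1 ('a')
  [4] 0/12 → 0 ('')
  [5] 12/4 → 1 ('c')
  [6] 4/7 → 2 ('cf')
  [7] 7/18 → 0 ('')
  [8] 18/15 → 1 ('d')
  [9] 15/17 → 1 ('d')
  [10] 17/10 → 0 ('')
  [11] 10/13 → 1 ('e')
  [12] 13/5 → 0 ('')
  [13] 5/3 → 1 ('f')
  [14] 3/2 → 1 ('f')
  [15] 2/8 → 1 ('f')
  [16] 8/14 → 0 ('')
  [17] 14/9 → 0 ('')
  [18] 9/1 → 1 ('h')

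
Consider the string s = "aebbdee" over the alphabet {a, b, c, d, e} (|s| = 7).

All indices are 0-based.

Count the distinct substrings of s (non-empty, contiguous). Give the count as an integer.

25

rank→(start, suffix):
  0 → (0, 'aebbdee')
  1 → (2, 'bbdee')
  2 → (3, 'bdee')
  3 → (4, 'dee')
  4 → (6, 'e')
  5 → (1, 'ebbdee')
  6 → (5, 'ee')

SA = [0, 2, 3, 4, 6, 1, 5]
rank  pair      lcp
   1  s[0:],s[2:]  0  ''
   2  s[2:],s[3:]  1  'b'
   3  s[3:],s[4:]  0  ''
   4  s[4:],s[6:]  0  ''
   5  s[6:],s[1:]  1  'e'
   6  s[1:],s[5:]  1  'e'

n(n+1)/2 = 7·8/2 = 28
Σ LCP = 0 + 0 + 1 + 0 + 0 + 1 + 1 = 3
distinct = 28 − 3 = 25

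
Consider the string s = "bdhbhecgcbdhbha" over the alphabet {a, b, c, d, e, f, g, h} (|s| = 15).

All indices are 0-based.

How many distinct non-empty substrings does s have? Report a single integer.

rank→(start, suffix):
  0 → (14, 'a')
  1 → (9, 'bdhbha')
  2 → (0, 'bdhbhecgcbdhbha')
  3 → (12, 'bha')
  4 → (3, 'bhecgcbdhbha')
  5 → (8, 'cbdhbha')
  6 → (6, 'cgcbdhbha')
  7 → (10, 'dhbha')
  8 → (1, 'dhbhecgcbdhbha')
  9 → (5, 'ecgcbdhbha')
  10 → (7, 'gcbdhbha')
  11 → (13, 'ha')
  12 → (11, 'hbha')
  13 → (2, 'hbhecgcbdhbha')
  14 → (4, 'hecgcbdhbha')

SA = [14, 9, 0, 12, 3, 8, 6, 10, 1, 5, 7, 13, 11, 2, 4]
i: (SA[i-1],SA[i]) lcp shared
  1: (14,9) 0 ''
  2: (9,0) 5 'bdhbh'
  3: (0,12) 1 'b'
  4: (12,3) 2 'bh'
  5: (3,8) 0 ''
  6: (8,6) 1 'c'
  7: (6,10) 0 ''
  8: (10,1) 4 'dhbh'
  9: (1,5) 0 ''
  10: (5,7) 0 ''
  11: (7,13) 0 ''
  12: (13,11) 1 'h'
  13: (11,2) 3 'hbh'
  14: (2,4) 1 'h'

n(n+1)/2 = 15·16/2 = 120
Σ LCP = 0 + 0 + 5 + 1 + 2 + 0 + 1 + 0 + 4 + 0 + 0 + 0 + 1 + 3 + 1 = 18
distinct = 120 − 18 = 102

102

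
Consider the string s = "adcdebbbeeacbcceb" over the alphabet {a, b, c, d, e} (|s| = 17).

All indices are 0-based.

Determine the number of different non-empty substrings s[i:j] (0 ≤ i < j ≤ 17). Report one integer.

rank | idx | suffix
   0 |  10 | acbcceb
   1 |   0 | adcdebbbeeacbcceb
   2 |  16 | b
   3 |   5 | bbbeeacbcceb
   4 |   6 | bbeeacbcceb
   5 |  12 | bcceb
   6 |   7 | beeacbcceb
   7 |  11 | cbcceb
   8 |  13 | cceb
   9 |   2 | cdebbbeeacbcceb
  10 |  14 | ceb
  11 |   1 | dcdebbbeeacbcceb
  12 |   3 | debbbeeacbcceb
  13 |   9 | eacbcceb
  14 |  15 | eb
  15 |   4 | ebbbeeacbcceb
  16 |   8 | eeacbcceb

SA = [10, 0, 16, 5, 6, 12, 7, 11, 13, 2, 14, 1, 3, 9, 15, 4, 8]
i: (SA[i-1],SA[i]) lcp shared
  1: (10,0) 1 'a'
  2: (0,16) 0 ''
  3: (16,5) 1 'b'
  4: (5,6) 2 'bb'
  5: (6,12) 1 'b'
  6: (12,7) 1 'b'
  7: (7,11) 0 ''
  8: (11,13) 1 'c'
  9: (13,2) 1 'c'
  10: (2,14) 1 'c'
  11: (14,1) 0 ''
  12: (1,3) 1 'd'
  13: (3,9) 0 ''
  14: (9,15) 1 'e'
  15: (15,4) 2 'eb'
  16: (4,8) 1 'e'

n(n+1)/2 = 17·18/2 = 153
Σ LCP = 0 + 1 + 0 + 1 + 2 + 1 + 1 + 0 + 1 + 1 + 1 + 0 + 1 + 0 + 1 + 2 + 1 = 14
distinct = 153 − 14 = 139

139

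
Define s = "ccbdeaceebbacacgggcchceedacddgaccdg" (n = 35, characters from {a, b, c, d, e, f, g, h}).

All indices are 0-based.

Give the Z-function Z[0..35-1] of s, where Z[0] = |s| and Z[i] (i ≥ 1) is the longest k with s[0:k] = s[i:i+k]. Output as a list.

[35, 1, 0, 0, 0, 0, 1, 0, 0, 0, 0, 0, 1, 0, 1, 0, 0, 0, 2, 1, 0, 1, 0, 0, 0, 0, 1, 0, 0, 0, 0, 2, 1, 0, 0]

Z[0]=35
i=1: outside box; Z[1]=1 grow→box=[1,2)
i=2: outside box; Z[2]=0
i=3: outside box; Z[3]=0
i=4: outside box; Z[4]=0
i=5: outside box; Z[5]=0
i=6: outside box; Z[6]=1 grow→box=[6,7)
i=7: outside box; Z[7]=0
i=8: outside box; Z[8]=0
i=9: outside box; Z[9]=0
i=10: outside box; Z[10]=0
i=11: outside box; Z[11]=0
i=12: outside box; Z[12]=1 grow→box=[12,13)
i=13: outside box; Z[13]=0
i=14: outside box; Z[14]=1 grow→box=[14,15)
i=15: outside box; Z[15]=0
i=16: outside box; Z[16]=0
i=17: outside box; Z[17]=0
i=18: outside box; Z[18]=2 grow→box=[18,20)
i=19: min(r-i=1, Z[1]=1)=1; Z[19]=1
i=20: outside box; Z[20]=0
i=21: outside box; Z[21]=1 grow→box=[21,22)
i=22: outside box; Z[22]=0
i=23: outside box; Z[23]=0
i=24: outside box; Z[24]=0
i=25: outside box; Z[25]=0
i=26: outside box; Z[26]=1 grow→box=[26,27)
i=27: outside box; Z[27]=0
i=28: outside box; Z[28]=0
i=29: outside box; Z[29]=0
i=30: outside box; Z[30]=0
i=31: outside box; Z[31]=2 grow→box=[31,33)
i=32: min(r-i=1, Z[1]=1)=1; Z[32]=1
i=33: outside box; Z[33]=0
i=34: outside box; Z[34]=0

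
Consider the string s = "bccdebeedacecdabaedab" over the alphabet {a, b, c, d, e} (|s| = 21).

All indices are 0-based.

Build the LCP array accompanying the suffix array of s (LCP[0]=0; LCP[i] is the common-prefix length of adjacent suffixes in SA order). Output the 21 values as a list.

[0, 2, 1, 1, 0, 1, 1, 1, 0, 1, 2, 1, 0, 3, 2, 1, 0, 1, 1, 3, 1]

rank | idx | suffix
   0 |  19 | ab
   1 |  14 | abaedab
   2 |   9 | acecdabaedab
   3 |  16 | aedab
   4 |  20 | b
   5 |  15 | baedab
   6 |   0 | bccdebeedacecdabaedab
   7 |   5 | beedacecdabaedab
   8 |   1 | ccdebeedacecdabaedab
   9 |  12 | cdabaedab
  10 |   2 | cdebeedacecdabaedab
  11 |  10 | cecdabaedab
  12 |  18 | dab
  13 |  13 | dabaedab
  14 |   8 | dacecdabaedab
  15 |   3 | debeedacecdabaedab
  16 |   4 | ebeedacecdabaedab
  17 |  11 | ecdabaedab
  18 |  17 | edab
  19 |   7 | edacecdabaedab
  20 |   6 | eedacecdabaedab

SA = [19, 14, 9, 16, 20, 15, 0, 5, 1, 12, 2, 10, 18, 13, 8, 3, 4, 11, 17, 7, 6]
i: (SA[i-1],SA[i]) lcp shared
  1: (19,14) 2 'ab'
  2: (14,9) 1 'a'
  3: (9,16) 1 'a'
  4: (16,20) 0 ''
  5: (20,15) 1 'b'
  6: (15,0) 1 'b'
  7: (0,5) 1 'b'
  8: (5,1) 0 ''
  9: (1,12) 1 'c'
  10: (12,2) 2 'cd'
  11: (2,10) 1 'c'
  12: (10,18) 0 ''
  13: (18,13) 3 'dab'
  14: (13,8) 2 'da'
  15: (8,3) 1 'd'
  16: (3,4) 0 ''
  17: (4,11) 1 'e'
  18: (11,17) 1 'e'
  19: (17,7) 3 'eda'
  20: (7,6) 1 'e'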